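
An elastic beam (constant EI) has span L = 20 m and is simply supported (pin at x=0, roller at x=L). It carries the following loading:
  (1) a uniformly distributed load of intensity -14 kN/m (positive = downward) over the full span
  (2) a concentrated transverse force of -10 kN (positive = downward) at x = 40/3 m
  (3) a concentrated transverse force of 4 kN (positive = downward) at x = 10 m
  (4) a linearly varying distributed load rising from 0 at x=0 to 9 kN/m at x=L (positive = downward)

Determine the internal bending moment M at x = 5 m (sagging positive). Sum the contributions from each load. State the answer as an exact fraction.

M(5) = -9385/24 kN·m

Load 1 — uniform load w=-14 kN/m over full span:
  M_1 = wx(L-x)/2 = (-14)·5·(20-5)/2 = -525 kN·m
Load 2 — point force P=-10 kN at a=40/3 m (b=L-a=20/3):
  M_2 = Pbx/L  [x≤a] = (-10)·(20/3)·5/20 = -50/3 kN·m
Load 3 — point force P=4 kN at a=10 m (b=L-a=10):
  M_3 = Pbx/L  [x≤a] = 4·10·5/20 = 10 kN·m
Load 4 — triangular load w₀=9 kN/m (0→w₀ over full span):
  M_4 = w₀Lx/6 - w₀x³/(6L) = 9·20·5/6 - 9·5³/(6·20) = 1125/8 kN·m
Superposition: M = Σ M_i = -9385/24 kN·m ≈ -391.041667 kN·m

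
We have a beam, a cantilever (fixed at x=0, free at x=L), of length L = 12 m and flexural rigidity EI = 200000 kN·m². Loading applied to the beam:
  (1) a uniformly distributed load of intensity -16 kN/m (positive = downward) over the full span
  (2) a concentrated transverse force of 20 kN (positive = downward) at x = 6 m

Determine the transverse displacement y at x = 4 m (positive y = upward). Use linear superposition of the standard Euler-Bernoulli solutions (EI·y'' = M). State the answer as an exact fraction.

Load 1 — uniform load w=-16 kN/m over full span:
  y_1 = -wx²(x²-4Lx+6L²)/(24EI) = -(-16)·4²·(4²-4·12·4+6·12²)/(24·200000) = 344/9375 m
Load 2 — point force P=20 kN at a=6 m (b=L-a=6):
  y_2 = -Px²(3a-x)/(6EI)  [x≤a] = -20·4²·(3·6-4)/(6·200000) = -7/1875 m
Superposition: y = Σ y_i = 103/3125 m ≈ 0.032960 m

y(4) = 103/3125 m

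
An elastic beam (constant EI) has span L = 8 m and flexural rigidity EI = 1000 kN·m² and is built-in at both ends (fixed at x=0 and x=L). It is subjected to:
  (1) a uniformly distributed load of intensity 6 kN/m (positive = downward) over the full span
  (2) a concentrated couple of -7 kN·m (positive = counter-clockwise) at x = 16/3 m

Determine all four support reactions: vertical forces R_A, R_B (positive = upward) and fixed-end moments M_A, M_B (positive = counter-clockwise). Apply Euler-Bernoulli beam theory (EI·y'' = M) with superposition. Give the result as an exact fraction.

Load 1 — uniform load w=6 kN/m over full span:
  R_A = wL/2 = 6·8/2 = 24 kN
  M_A = wL²/12 = 6·8²/12 = 32 kN·m
  R_B = wL/2 = 6·8/2 = 24 kN
  M_B = -wL²/12 = -6·8²/12 = -32 kN·m
Load 2 — applied couple M₀=-7 kN·m at a=16/3 m (b=L-a=8/3):
  R_A = 6M₀ab/L³ = 6·(-7)·(16/3)·(8/3)/8³ = -7/6 kN
  M_A = M₀b(2a-b)/L² = (-7)·(8/3)·(2·(16/3)-(8/3))/8² = -7/3 kN·m
  R_B = -6M₀ab/L³ = -6·(-7)·(16/3)·(8/3)/8³ = 7/6 kN
  M_B = M₀a(2b-a)/L² = (-7)·(16/3)·(2·(8/3)-(16/3))/8² = 0 kN·m
Superposition: R_A = 137/6 kN, M_A = 89/3 kN·m, R_B = 151/6 kN, M_B = -32 kN·m

R_A = 137/6 kN, M_A = 89/3 kN·m, R_B = 151/6 kN, M_B = -32 kN·m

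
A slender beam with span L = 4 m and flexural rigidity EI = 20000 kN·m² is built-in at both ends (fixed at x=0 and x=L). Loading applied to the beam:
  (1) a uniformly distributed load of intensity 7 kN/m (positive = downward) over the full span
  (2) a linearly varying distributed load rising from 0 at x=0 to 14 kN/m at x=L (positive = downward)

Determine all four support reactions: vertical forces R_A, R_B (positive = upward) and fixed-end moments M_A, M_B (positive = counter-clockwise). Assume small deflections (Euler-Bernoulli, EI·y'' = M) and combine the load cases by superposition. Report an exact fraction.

R_A = 112/5 kN, M_A = 84/5 kN·m, R_B = 168/5 kN, M_B = -308/15 kN·m

Load 1 — uniform load w=7 kN/m over full span:
  R_A = wL/2 = 7·4/2 = 14 kN
  M_A = wL²/12 = 7·4²/12 = 28/3 kN·m
  R_B = wL/2 = 7·4/2 = 14 kN
  M_B = -wL²/12 = -7·4²/12 = -28/3 kN·m
Load 2 — triangular load w₀=14 kN/m (0→w₀ over full span):
  R_A = 3w₀L/20 = 3·14·4/20 = 42/5 kN
  M_A = w₀L²/30 = 14·4²/30 = 112/15 kN·m
  R_B = 7w₀L/20 = 7·14·4/20 = 98/5 kN
  M_B = -w₀L²/20 = -14·4²/20 = -56/5 kN·m
Superposition: R_A = 112/5 kN, M_A = 84/5 kN·m, R_B = 168/5 kN, M_B = -308/15 kN·m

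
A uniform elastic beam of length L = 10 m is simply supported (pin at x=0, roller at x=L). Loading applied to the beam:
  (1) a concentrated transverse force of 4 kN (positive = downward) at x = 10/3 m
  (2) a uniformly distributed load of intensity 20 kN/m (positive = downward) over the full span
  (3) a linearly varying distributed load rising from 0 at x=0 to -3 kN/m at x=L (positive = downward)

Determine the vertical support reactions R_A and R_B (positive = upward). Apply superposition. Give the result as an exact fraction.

Load 1 — point force P=4 kN at a=10/3 m (b=L-a=20/3):
  R_A = Pb/L = 4·(20/3)/10 = 8/3 kN
  R_B = Pa/L = 4·(10/3)/10 = 4/3 kN
Load 2 — uniform load w=20 kN/m over full span:
  R_A = wL/2 = 20·10/2 = 100 kN
  R_B = wL/2 = 20·10/2 = 100 kN
Load 3 — triangular load w₀=-3 kN/m (0→w₀ over full span):
  R_A = w₀L/6 = (-3)·10/6 = -5 kN
  R_B = w₀L/3 = (-3)·10/3 = -10 kN
Superposition: R_A = 293/3 kN, R_B = 274/3 kN

R_A = 293/3 kN, R_B = 274/3 kN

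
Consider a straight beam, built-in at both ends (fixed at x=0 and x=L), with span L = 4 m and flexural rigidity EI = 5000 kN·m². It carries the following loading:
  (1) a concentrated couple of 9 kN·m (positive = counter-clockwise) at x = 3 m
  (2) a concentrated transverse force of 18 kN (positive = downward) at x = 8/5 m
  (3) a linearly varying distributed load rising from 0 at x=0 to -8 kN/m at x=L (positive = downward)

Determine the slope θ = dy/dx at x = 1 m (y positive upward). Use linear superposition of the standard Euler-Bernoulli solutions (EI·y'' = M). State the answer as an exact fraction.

θ(1) = -33063/40000000 rad

Load 1 — applied couple M₀=9 kN·m at a=3 m (b=L-a=1):
  θ_1 = (R_Ax²/2 - M_Ax)/EI  [x≤a] with R_A=81/32, M_A=45/16 = ((81/32)·1²/2 - (45/16)·1)/5000 = -99/320000 rad
Load 2 — point force P=18 kN at a=8/5 m (b=L-a=12/5):
  θ_2 = -Pb²x(2aL-(3a+b)x)/(2L³EI)  [x≤a] = -18·(12/5)²·1·(2·(8/5)·4-(3·(8/5)+(12/5))·1)/(2·4³·5000) = -567/625000 rad
Load 3 — triangular load w₀=-8 kN/m (0→w₀ over full span):
  θ_3 = -w₀(2x(L-x)(L-2x)(x+2L)+x²(L-x)²)/(120LEI) = -(-8)·(2·1·(4-1)·(4-2·1)·(1+2·4)+1²·(4-1)²)/(120·4·5000) = 39/100000 rad
Superposition: θ = Σ θ_i = -33063/40000000 rad ≈ -0.000827 rad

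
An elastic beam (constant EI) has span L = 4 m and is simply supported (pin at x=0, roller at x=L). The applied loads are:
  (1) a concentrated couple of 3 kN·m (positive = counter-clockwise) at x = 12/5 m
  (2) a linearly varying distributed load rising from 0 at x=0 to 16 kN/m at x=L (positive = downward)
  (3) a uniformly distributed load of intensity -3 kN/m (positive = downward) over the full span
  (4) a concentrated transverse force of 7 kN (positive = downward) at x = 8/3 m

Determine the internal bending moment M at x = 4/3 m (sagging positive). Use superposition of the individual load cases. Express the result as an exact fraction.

Load 1 — applied couple M₀=3 kN·m at a=12/5 m (b=L-a=8/5):
  M_1 = M₀x/L  [x≤a] = 3·(4/3)/4 = 1 kN·m
Load 2 — triangular load w₀=16 kN/m (0→w₀ over full span):
  M_2 = w₀Lx/6 - w₀x³/(6L) = 16·4·(4/3)/6 - 16·(4/3)³/(6·4) = 1024/81 kN·m
Load 3 — uniform load w=-3 kN/m over full span:
  M_3 = wx(L-x)/2 = (-3)·(4/3)·(4-(4/3))/2 = -16/3 kN·m
Load 4 — point force P=7 kN at a=8/3 m (b=L-a=4/3):
  M_4 = Pbx/L  [x≤a] = 7·(4/3)·(4/3)/4 = 28/9 kN·m
Superposition: M = Σ M_i = 925/81 kN·m ≈ 11.419753 kN·m

M(4/3) = 925/81 kN·m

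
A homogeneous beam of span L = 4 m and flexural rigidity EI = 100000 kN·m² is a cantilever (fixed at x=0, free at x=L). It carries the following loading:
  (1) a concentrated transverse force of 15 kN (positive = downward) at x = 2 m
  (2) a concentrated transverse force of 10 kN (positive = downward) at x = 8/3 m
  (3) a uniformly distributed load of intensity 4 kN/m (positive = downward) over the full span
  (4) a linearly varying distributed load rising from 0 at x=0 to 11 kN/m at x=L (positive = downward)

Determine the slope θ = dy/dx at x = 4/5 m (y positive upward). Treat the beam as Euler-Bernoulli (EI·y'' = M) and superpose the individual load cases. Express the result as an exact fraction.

Load 1 — point force P=15 kN at a=2 m (b=L-a=2):
  θ_1 = -Px(2a-x)/(2EI)  [x≤a] = -15·(4/5)·(2·2-(4/5))/(2·100000) = -3/15625 rad
Load 2 — point force P=10 kN at a=8/3 m (b=L-a=4/3):
  θ_2 = -Px(2a-x)/(2EI)  [x≤a] = -10·(4/5)·(2·(8/3)-(4/5))/(2·100000) = -17/93750 rad
Load 3 — uniform load w=4 kN/m over full span:
  θ_3 = -wx(x²-3Lx+3L²)/(6EI) = -4·(4/5)·((4/5)²-3·4·(4/5)+3·4²)/(6·100000) = -244/1171875 rad
Load 4 — triangular load w₀=11 kN/m (0→w₀ over full span):
  θ_4 = (w₀Lx²/4-w₀L²x/3-w₀x⁴/(24L))/EI = (11·4·(4/5)²/4-11·4²·(4/5)/3-11·(4/5)⁴/(24·4))/100000 = -9361/23437500 rad
Superposition: θ = Σ θ_i = -22991/23437500 rad ≈ -0.000981 rad

θ(4/5) = -22991/23437500 rad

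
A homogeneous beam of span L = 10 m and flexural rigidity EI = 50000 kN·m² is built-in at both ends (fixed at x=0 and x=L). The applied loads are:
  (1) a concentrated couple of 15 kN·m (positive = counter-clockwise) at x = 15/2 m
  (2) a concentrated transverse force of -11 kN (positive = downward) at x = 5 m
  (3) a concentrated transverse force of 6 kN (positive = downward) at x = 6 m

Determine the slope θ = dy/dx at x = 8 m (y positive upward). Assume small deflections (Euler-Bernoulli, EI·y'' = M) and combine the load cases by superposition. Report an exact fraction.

Load 1 — applied couple M₀=15 kN·m at a=15/2 m (b=L-a=5/2):
  θ_1 = (R_Ax²/2 - M_Ax - M₀(x-a))/EI  [x>a] with R_A=27/16, M_A=75/16 = ((27/16)·8²/2 - (75/16)·8 - 15·(8-(15/2)))/50000 = 9/50000 rad
Load 2 — point force P=-11 kN at a=5 m (b=L-a=5):
  θ_2 = Pa²(L-x)(2bL-(3b+a)(L-x))/(2L³EI)  [x>a] = (-11)·5²·(10-8)·(2·5·10-(3·5+5)·(10-8))/(2·10³·50000) = -33/100000 rad
Load 3 — point force P=6 kN at a=6 m (b=L-a=4):
  θ_3 = Pa²(L-x)(2bL-(3b+a)(L-x))/(2L³EI)  [x>a] = 6·6²·(10-8)·(2·4·10-(3·4+6)·(10-8))/(2·10³·50000) = 297/1562500 rad
Superposition: θ = Σ θ_i = 501/12500000 rad ≈ 0.000040 rad

θ(8) = 501/12500000 rad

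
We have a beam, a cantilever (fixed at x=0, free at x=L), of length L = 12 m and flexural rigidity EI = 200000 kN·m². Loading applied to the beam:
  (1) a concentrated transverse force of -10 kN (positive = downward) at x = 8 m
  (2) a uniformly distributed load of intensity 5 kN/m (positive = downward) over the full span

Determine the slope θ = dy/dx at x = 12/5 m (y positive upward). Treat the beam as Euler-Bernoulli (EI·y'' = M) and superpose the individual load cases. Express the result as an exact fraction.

θ(12/5) = -843/312500 rad

Load 1 — point force P=-10 kN at a=8 m (b=L-a=4):
  θ_1 = -Px(2a-x)/(2EI)  [x≤a] = -(-10)·(12/5)·(2·8-(12/5))/(2·200000) = 51/62500 rad
Load 2 — uniform load w=5 kN/m over full span:
  θ_2 = -wx(x²-3Lx+3L²)/(6EI) = -5·(12/5)·((12/5)²-3·12·(12/5)+3·12²)/(6·200000) = -549/156250 rad
Superposition: θ = Σ θ_i = -843/312500 rad ≈ -0.002698 rad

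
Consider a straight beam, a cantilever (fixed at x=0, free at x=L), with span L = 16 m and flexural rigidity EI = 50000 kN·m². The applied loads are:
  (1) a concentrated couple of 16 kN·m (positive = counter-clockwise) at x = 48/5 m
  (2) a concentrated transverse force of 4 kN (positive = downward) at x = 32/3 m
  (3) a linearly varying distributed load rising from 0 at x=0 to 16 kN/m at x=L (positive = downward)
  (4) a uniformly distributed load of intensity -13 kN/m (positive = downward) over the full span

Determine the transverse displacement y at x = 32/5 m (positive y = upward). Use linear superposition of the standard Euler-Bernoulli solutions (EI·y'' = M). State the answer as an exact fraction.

Load 1 — applied couple M₀=16 kN·m at a=48/5 m (b=L-a=32/5):
  y_1 = M₀x²/(2EI)  [x≤a] = 16·(32/5)²/(2·50000) = 512/78125 m
Load 2 — point force P=4 kN at a=32/3 m (b=L-a=16/3):
  y_2 = -Px²(3a-x)/(6EI)  [x≤a] = -4·(32/5)²·(3·(32/3)-(32/5))/(6·50000) = -16384/1171875 m
Load 3 — triangular load w₀=16 kN/m (0→w₀ over full span):
  y_3 = (w₀Lx³/12-w₀L²x²/6-w₀x⁵/(120L))/EI = (16·16·(32/5)³/12-16·16²·(32/5)²/6-16·(32/5)⁵/(120·16))/50000 = -65798144/146484375 m
Load 4 — uniform load w=-13 kN/m over full span:
  y_4 = -wx²(x²-4Lx+6L²)/(24EI) = -(-13)·(32/5)²·((32/5)²-4·16·(32/5)+6·16²)/(24·50000) = 1011712/1953125 m
Superposition: y = Σ y_i = 8992256/146484375 m ≈ 0.061387 m

y(32/5) = 8992256/146484375 m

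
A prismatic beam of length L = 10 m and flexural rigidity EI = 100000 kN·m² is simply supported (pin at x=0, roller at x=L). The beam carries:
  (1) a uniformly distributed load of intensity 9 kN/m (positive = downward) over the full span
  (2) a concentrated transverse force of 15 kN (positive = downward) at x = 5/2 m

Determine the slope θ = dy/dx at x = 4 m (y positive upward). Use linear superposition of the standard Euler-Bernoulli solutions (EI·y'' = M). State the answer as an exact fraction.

Load 1 — uniform load w=9 kN/m over full span:
  θ_1 = -w(L³-6Lx²+4x³)/(24EI) = -9·(10³-6·10·4²+4·4³)/(24·100000) = -111/100000 rad
Load 2 — point force P=15 kN at a=5/2 m (b=L-a=15/2):
  θ_2 = -Pa(2L²-6Lx+3x²+a²)/(6LEI)  [x>a] = -15·(5/2)·(2·10²-6·10·4+3·4²+(5/2)²)/(6·10·100000) = -57/640000 rad
Superposition: θ = Σ θ_i = -3837/3200000 rad ≈ -0.001199 rad

θ(4) = -3837/3200000 rad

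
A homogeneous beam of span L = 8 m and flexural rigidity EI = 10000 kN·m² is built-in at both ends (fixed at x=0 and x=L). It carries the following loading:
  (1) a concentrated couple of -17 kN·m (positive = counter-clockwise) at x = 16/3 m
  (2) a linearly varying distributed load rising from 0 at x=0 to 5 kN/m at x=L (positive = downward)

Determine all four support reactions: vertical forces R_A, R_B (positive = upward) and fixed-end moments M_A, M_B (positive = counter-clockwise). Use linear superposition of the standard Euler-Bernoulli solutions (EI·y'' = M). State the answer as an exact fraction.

Load 1 — applied couple M₀=-17 kN·m at a=16/3 m (b=L-a=8/3):
  R_A = 6M₀ab/L³ = 6·(-17)·(16/3)·(8/3)/8³ = -17/6 kN
  M_A = M₀b(2a-b)/L² = (-17)·(8/3)·(2·(16/3)-(8/3))/8² = -17/3 kN·m
  R_B = -6M₀ab/L³ = -6·(-17)·(16/3)·(8/3)/8³ = 17/6 kN
  M_B = M₀a(2b-a)/L² = (-17)·(16/3)·(2·(8/3)-(16/3))/8² = 0 kN·m
Load 2 — triangular load w₀=5 kN/m (0→w₀ over full span):
  R_A = 3w₀L/20 = 3·5·8/20 = 6 kN
  M_A = w₀L²/30 = 5·8²/30 = 32/3 kN·m
  R_B = 7w₀L/20 = 7·5·8/20 = 14 kN
  M_B = -w₀L²/20 = -5·8²/20 = -16 kN·m
Superposition: R_A = 19/6 kN, M_A = 5 kN·m, R_B = 101/6 kN, M_B = -16 kN·m

R_A = 19/6 kN, M_A = 5 kN·m, R_B = 101/6 kN, M_B = -16 kN·m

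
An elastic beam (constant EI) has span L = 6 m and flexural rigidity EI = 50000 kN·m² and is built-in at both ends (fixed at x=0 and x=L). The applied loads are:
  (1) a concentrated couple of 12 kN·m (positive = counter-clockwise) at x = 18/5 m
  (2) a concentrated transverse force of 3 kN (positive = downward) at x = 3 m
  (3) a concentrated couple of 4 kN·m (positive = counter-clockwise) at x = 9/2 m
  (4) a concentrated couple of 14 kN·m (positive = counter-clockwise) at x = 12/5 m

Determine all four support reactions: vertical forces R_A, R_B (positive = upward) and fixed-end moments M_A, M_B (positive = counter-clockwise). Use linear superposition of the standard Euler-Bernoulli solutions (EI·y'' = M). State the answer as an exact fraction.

R_A = 849/100 kN, M_A = 451/50 kN·m, R_B = -549/100 kN, M_B = 73/25 kN·m

Load 1 — applied couple M₀=12 kN·m at a=18/5 m (b=L-a=12/5):
  R_A = 6M₀ab/L³ = 6·12·(18/5)·(12/5)/6³ = 72/25 kN
  M_A = M₀b(2a-b)/L² = 12·(12/5)·(2·(18/5)-(12/5))/6² = 96/25 kN·m
  R_B = -6M₀ab/L³ = -6·12·(18/5)·(12/5)/6³ = -72/25 kN
  M_B = M₀a(2b-a)/L² = 12·(18/5)·(2·(12/5)-(18/5))/6² = 36/25 kN·m
Load 2 — point force P=3 kN at a=3 m (b=L-a=3):
  R_A = Pb²(3a+b)/L³ = 3·3²·(3·3+3)/6³ = 3/2 kN
  M_A = Pab²/L² = 3·3·3²/6² = 9/4 kN·m
  R_B = Pa²(a+3b)/L³ = 3·3²·(3+3·3)/6³ = 3/2 kN
  M_B = -Pa²b/L² = -3·3²·3/6² = -9/4 kN·m
Load 3 — applied couple M₀=4 kN·m at a=9/2 m (b=L-a=3/2):
  R_A = 6M₀ab/L³ = 6·4·(9/2)·(3/2)/6³ = 3/4 kN
  M_A = M₀b(2a-b)/L² = 4·(3/2)·(2·(9/2)-(3/2))/6² = 5/4 kN·m
  R_B = -6M₀ab/L³ = -6·4·(9/2)·(3/2)/6³ = -3/4 kN
  M_B = M₀a(2b-a)/L² = 4·(9/2)·(2·(3/2)-(9/2))/6² = -3/4 kN·m
Load 4 — applied couple M₀=14 kN·m at a=12/5 m (b=L-a=18/5):
  R_A = 6M₀ab/L³ = 6·14·(12/5)·(18/5)/6³ = 84/25 kN
  M_A = M₀b(2a-b)/L² = 14·(18/5)·(2·(12/5)-(18/5))/6² = 42/25 kN·m
  R_B = -6M₀ab/L³ = -6·14·(12/5)·(18/5)/6³ = -84/25 kN
  M_B = M₀a(2b-a)/L² = 14·(12/5)·(2·(18/5)-(12/5))/6² = 112/25 kN·m
Superposition: R_A = 849/100 kN, M_A = 451/50 kN·m, R_B = -549/100 kN, M_B = 73/25 kN·m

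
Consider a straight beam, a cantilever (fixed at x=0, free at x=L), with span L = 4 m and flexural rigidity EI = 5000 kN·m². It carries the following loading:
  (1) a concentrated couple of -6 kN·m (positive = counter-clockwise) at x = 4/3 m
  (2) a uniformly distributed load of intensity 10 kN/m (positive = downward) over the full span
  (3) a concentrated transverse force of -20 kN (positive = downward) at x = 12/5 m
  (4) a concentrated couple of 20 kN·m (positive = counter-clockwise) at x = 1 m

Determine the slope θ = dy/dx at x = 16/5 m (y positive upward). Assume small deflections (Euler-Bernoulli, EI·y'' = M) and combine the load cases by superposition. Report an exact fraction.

θ(16/5) = -679/93750 rad

Load 1 — applied couple M₀=-6 kN·m at a=4/3 m (b=L-a=8/3):
  θ_1 = M₀a/EI  [x>a] = (-6)·(4/3)/5000 = -1/625 rad
Load 2 — uniform load w=10 kN/m over full span:
  θ_2 = -wx(x²-3Lx+3L²)/(6EI) = -10·(16/5)·((16/5)²-3·4·(16/5)+3·4²)/(6·5000) = -992/46875 rad
Load 3 — point force P=-20 kN at a=12/5 m (b=L-a=8/5):
  θ_3 = -Pa²/(2EI)  [x>a] = -(-20)·(12/5)²/(2·5000) = 36/3125 rad
Load 4 — applied couple M₀=20 kN·m at a=1 m (b=L-a=3):
  θ_4 = M₀a/EI  [x>a] = 20·1/5000 = 1/250 rad
Superposition: θ = Σ θ_i = -679/93750 rad ≈ -0.007243 rad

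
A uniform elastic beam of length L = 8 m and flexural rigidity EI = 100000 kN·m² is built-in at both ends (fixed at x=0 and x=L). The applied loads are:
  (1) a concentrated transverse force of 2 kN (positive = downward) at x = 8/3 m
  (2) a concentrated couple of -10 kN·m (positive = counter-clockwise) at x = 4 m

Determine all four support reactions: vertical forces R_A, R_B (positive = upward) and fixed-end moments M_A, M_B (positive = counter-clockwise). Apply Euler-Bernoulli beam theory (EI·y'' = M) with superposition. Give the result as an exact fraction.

Load 1 — point force P=2 kN at a=8/3 m (b=L-a=16/3):
  R_A = Pb²(3a+b)/L³ = 2·(16/3)²·(3·(8/3)+(16/3))/8³ = 40/27 kN
  M_A = Pab²/L² = 2·(8/3)·(16/3)²/8² = 64/27 kN·m
  R_B = Pa²(a+3b)/L³ = 2·(8/3)²·((8/3)+3·(16/3))/8³ = 14/27 kN
  M_B = -Pa²b/L² = -2·(8/3)²·(16/3)/8² = -32/27 kN·m
Load 2 — applied couple M₀=-10 kN·m at a=4 m (b=L-a=4):
  R_A = 6M₀ab/L³ = 6·(-10)·4·4/8³ = -15/8 kN
  M_A = M₀b(2a-b)/L² = (-10)·4·(2·4-4)/8² = -5/2 kN·m
  R_B = -6M₀ab/L³ = -6·(-10)·4·4/8³ = 15/8 kN
  M_B = M₀a(2b-a)/L² = (-10)·4·(2·4-4)/8² = -5/2 kN·m
Superposition: R_A = -85/216 kN, M_A = -7/54 kN·m, R_B = 517/216 kN, M_B = -199/54 kN·m

R_A = -85/216 kN, M_A = -7/54 kN·m, R_B = 517/216 kN, M_B = -199/54 kN·m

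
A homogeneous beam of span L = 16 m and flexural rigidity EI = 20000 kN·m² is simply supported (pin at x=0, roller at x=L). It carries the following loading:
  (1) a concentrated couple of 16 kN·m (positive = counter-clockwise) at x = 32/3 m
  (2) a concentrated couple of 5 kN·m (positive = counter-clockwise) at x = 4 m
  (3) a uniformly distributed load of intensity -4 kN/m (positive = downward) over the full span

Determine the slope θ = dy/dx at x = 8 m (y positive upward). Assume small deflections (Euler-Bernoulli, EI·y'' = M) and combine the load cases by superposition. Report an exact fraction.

Load 1 — applied couple M₀=16 kN·m at a=32/3 m (b=L-a=16/3):
  θ_1 = (M₀x²/(2L)+C₁)/EI  [x≤a] with C₁=M₀(3b²-L²)/(6L)=-256/9 = (16·8²/(2·16)+(-256/9))/20000 = 1/5625 rad
Load 2 — applied couple M₀=5 kN·m at a=4 m (b=L-a=12):
  θ_2 = (M₀x²/(2L)-M₀(x-a)+C₁)/EI  [x>a] with C₁=M₀(3b²-L²)/(6L)=55/6 = (5·8²/(2·16)-5·(8-4)+(55/6))/20000 = -1/24000 rad
Load 3 — uniform load w=-4 kN/m over full span:
  θ_3 = -w(L³-6Lx²+4x³)/(24EI) = -(-4)·(16³-6·16·8²+4·8³)/(24·20000) = 0 rad
Superposition: θ = Σ θ_i = 49/360000 rad ≈ 0.000136 rad

θ(8) = 49/360000 rad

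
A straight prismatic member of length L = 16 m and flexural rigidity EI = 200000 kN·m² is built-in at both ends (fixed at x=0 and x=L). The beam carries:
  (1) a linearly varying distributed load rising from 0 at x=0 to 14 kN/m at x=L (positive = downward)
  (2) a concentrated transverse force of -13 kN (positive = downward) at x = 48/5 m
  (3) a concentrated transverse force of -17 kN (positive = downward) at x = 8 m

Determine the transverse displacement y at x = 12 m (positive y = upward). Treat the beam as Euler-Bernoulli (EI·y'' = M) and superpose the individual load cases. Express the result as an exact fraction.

Load 1 — triangular load w₀=14 kN/m (0→w₀ over full span):
  y_1 = -w₀x²(L-x)²(x+2L)/(120LEI) = -14·12²·(16-12)²·(12+2·16)/(120·16·200000) = -231/62500 m
Load 2 — point force P=-13 kN at a=48/5 m (b=L-a=32/5):
  y_2 = -Pa²(L-x)²(3bL-(3b+a)(L-x))/(6L³EI)  [x>a] = -(-13)·(48/5)²·(16-12)²·(3·(32/5)·16-(3·(32/5)+(48/5))·(16-12))/(6·16³·200000) = 117/156250 m
Load 3 — point force P=-17 kN at a=8 m (b=L-a=8):
  y_3 = -Pa²(L-x)²(3bL-(3b+a)(L-x))/(6L³EI)  [x>a] = -(-17)·8²·(16-12)²·(3·8·16-(3·8+8)·(16-12))/(6·16³·200000) = 17/18750 m
Superposition: y = Σ y_i = -1913/937500 m ≈ -0.002041 m

y(12) = -1913/937500 m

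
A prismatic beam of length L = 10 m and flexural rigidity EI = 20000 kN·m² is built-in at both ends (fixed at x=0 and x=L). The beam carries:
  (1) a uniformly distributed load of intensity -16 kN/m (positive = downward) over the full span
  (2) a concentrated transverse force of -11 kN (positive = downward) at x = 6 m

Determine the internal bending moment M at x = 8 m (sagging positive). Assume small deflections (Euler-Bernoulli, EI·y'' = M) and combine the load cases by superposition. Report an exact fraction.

M(8) = 2594/375 kN·m

Load 1 — uniform load w=-16 kN/m over full span:
  M_1 = wLx/2 - wL²/12 - wx²/2 = (-16)·10·8/2 - (-16)·10²/12 - (-16)·8²/2 = 16/3 kN·m
Load 2 — point force P=-11 kN at a=6 m (b=L-a=4):
  M_2 = Pa²(a+3b)(L-x)/L³ - Pa²b/L²  [x>a] = (-11)·6²·(6+3·4)·(10-8)/10³ - (-11)·6²·4/10² = 198/125 kN·m
Superposition: M = Σ M_i = 2594/375 kN·m ≈ 6.917333 kN·m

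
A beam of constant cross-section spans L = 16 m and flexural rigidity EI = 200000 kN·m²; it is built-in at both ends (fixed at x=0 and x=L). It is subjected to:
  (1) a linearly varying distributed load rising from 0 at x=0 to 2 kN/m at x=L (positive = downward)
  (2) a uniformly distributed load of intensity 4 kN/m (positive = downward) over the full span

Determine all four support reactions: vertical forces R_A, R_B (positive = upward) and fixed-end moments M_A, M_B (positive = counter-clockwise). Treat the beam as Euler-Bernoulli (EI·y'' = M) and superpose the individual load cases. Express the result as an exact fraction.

Load 1 — triangular load w₀=2 kN/m (0→w₀ over full span):
  R_A = 3w₀L/20 = 3·2·16/20 = 24/5 kN
  M_A = w₀L²/30 = 2·16²/30 = 256/15 kN·m
  R_B = 7w₀L/20 = 7·2·16/20 = 56/5 kN
  M_B = -w₀L²/20 = -2·16²/20 = -128/5 kN·m
Load 2 — uniform load w=4 kN/m over full span:
  R_A = wL/2 = 4·16/2 = 32 kN
  M_A = wL²/12 = 4·16²/12 = 256/3 kN·m
  R_B = wL/2 = 4·16/2 = 32 kN
  M_B = -wL²/12 = -4·16²/12 = -256/3 kN·m
Superposition: R_A = 184/5 kN, M_A = 512/5 kN·m, R_B = 216/5 kN, M_B = -1664/15 kN·m

R_A = 184/5 kN, M_A = 512/5 kN·m, R_B = 216/5 kN, M_B = -1664/15 kN·m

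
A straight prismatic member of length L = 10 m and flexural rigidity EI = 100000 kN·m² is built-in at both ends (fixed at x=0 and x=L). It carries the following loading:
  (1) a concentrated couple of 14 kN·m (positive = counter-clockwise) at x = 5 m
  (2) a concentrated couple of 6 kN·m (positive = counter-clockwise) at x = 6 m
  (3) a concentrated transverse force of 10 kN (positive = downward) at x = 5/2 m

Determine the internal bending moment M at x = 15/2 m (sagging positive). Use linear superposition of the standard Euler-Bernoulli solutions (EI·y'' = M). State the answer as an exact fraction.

M(15/2) = -3177/800 kN·m

Load 1 — applied couple M₀=14 kN·m at a=5 m (b=L-a=5):
  M_1 = R_Ax - M_A - M₀  [x>a] with R_A=21/10, M_A=7/2 = (21/10)·(15/2) - (7/2) - 14 = -7/4 kN·m
Load 2 — applied couple M₀=6 kN·m at a=6 m (b=L-a=4):
  M_2 = R_Ax - M_A - M₀  [x>a] with R_A=108/125, M_A=48/25 = (108/125)·(15/2) - (48/25) - 6 = -36/25 kN·m
Load 3 — point force P=10 kN at a=5/2 m (b=L-a=15/2):
  M_3 = Pa²(a+3b)(L-x)/L³ - Pa²b/L²  [x>a] = 10·(5/2)²·((5/2)+3·(15/2))·(10-(15/2))/10³ - 10·(5/2)²·(15/2)/10² = -25/32 kN·m
Superposition: M = Σ M_i = -3177/800 kN·m ≈ -3.971250 kN·m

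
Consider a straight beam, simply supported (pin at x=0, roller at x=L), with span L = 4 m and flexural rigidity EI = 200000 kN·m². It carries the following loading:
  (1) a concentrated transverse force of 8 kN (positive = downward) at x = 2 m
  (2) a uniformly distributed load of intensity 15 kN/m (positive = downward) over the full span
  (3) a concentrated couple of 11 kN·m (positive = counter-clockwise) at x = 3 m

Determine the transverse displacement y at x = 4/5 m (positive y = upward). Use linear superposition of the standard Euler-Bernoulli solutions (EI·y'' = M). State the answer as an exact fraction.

Load 1 — point force P=8 kN at a=2 m (b=L-a=2):
  y_1 = -Pbx(L²-b²-x²)/(6LEI)  [x≤a] = -8·2·(4/5)·(4²-2²-(4/5)²)/(6·4·200000) = -71/2343750 m
Load 2 — uniform load w=15 kN/m over full span:
  y_2 = -wx(L³-2Lx²+x³)/(24EI) = -15·(4/5)·(4³-2·4·(4/5)²+(4/5)³)/(24·200000) = -58/390625 m
Load 3 — applied couple M₀=11 kN·m at a=3 m (b=L-a=1):
  y_3 = (M₀x³/(6L)+C₁x)/EI  [x≤a] with C₁=M₀(3b²-L²)/(6L)=-143/24 = (11·(4/5)³/(6·4)+(-143/24)·(4/5))/200000 = -1133/50000000 m
Superposition: y = Σ y_i = -6043/30000000 m ≈ -0.000201 m

y(4/5) = -6043/30000000 m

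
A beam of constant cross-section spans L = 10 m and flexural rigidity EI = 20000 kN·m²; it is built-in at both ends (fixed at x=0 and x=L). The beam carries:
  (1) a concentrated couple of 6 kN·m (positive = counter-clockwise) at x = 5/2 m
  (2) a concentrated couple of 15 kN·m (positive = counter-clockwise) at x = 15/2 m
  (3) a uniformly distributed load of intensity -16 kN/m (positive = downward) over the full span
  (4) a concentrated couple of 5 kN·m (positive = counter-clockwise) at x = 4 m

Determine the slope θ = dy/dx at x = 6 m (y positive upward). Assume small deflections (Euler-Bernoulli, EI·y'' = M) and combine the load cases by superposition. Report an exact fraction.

θ(6) = -6449/2000000 rad

Load 1 — applied couple M₀=6 kN·m at a=5/2 m (b=L-a=15/2):
  θ_1 = (R_Ax²/2 - M_Ax - M₀(x-a))/EI  [x>a] with R_A=27/40, M_A=-9/8 = ((27/40)·6²/2 - (-9/8)·6 - 6·(6-(5/2)))/20000 = -21/200000 rad
Load 2 — applied couple M₀=15 kN·m at a=15/2 m (b=L-a=5/2):
  θ_2 = (R_Ax²/2 - M_Ax)/EI  [x≤a] with R_A=27/16, M_A=75/16 = ((27/16)·6²/2 - (75/16)·6)/20000 = 9/80000 rad
Load 3 — uniform load w=-16 kN/m over full span:
  θ_3 = -wx(L-x)(L-2x)/(12EI) = -(-16)·6·(10-6)·(10-2·6)/(12·20000) = -2/625 rad
Load 4 — applied couple M₀=5 kN·m at a=4 m (b=L-a=6):
  θ_4 = (R_Ax²/2 - M_Ax - M₀(x-a))/EI  [x>a] with R_A=18/25, M_A=3/5 = ((18/25)·6²/2 - (3/5)·6 - 5·(6-4))/20000 = -1/31250 rad
Superposition: θ = Σ θ_i = -6449/2000000 rad ≈ -0.003224 rad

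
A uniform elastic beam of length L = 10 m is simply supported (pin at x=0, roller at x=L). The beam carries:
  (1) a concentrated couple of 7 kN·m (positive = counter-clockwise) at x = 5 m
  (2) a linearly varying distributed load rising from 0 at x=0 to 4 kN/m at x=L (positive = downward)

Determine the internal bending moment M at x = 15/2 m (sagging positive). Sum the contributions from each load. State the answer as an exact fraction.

M(15/2) = 161/8 kN·m

Load 1 — applied couple M₀=7 kN·m at a=5 m (b=L-a=5):
  M_1 = M₀x/L - M₀  [x>a] = 7·(15/2)/10 - 7 = -7/4 kN·m
Load 2 — triangular load w₀=4 kN/m (0→w₀ over full span):
  M_2 = w₀Lx/6 - w₀x³/(6L) = 4·10·(15/2)/6 - 4·(15/2)³/(6·10) = 175/8 kN·m
Superposition: M = Σ M_i = 161/8 kN·m ≈ 20.125000 kN·m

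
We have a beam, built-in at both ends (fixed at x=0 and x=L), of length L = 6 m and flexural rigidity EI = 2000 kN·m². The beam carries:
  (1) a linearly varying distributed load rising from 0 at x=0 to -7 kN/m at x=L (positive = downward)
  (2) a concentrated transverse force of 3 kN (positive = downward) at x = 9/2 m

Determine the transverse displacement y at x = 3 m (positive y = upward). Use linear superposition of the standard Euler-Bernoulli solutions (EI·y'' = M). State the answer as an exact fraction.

Load 1 — triangular load w₀=-7 kN/m (0→w₀ over full span):
  y_1 = -w₀x²(L-x)²(x+2L)/(120LEI) = -(-7)·3²·(6-3)²·(3+2·6)/(120·6·2000) = 189/32000 m
Load 2 — point force P=3 kN at a=9/2 m (b=L-a=3/2):
  y_2 = -Pb²x²(3aL-(3a+b)x)/(6L³EI)  [x≤a] = -3·(3/2)²·3²·(3·(9/2)·6-(3·(9/2)+(3/2))·3)/(6·6³·2000) = -27/32000 m
Superposition: y = Σ y_i = 81/16000 m ≈ 0.005063 m

y(3) = 81/16000 m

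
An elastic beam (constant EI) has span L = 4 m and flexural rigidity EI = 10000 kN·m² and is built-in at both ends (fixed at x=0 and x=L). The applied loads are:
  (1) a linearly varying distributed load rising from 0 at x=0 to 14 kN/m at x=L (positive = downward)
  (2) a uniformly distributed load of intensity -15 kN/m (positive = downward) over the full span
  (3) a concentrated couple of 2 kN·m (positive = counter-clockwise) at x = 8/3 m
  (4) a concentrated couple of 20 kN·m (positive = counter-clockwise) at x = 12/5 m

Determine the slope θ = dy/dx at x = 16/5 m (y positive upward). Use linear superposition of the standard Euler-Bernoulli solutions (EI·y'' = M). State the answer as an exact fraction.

Load 1 — triangular load w₀=14 kN/m (0→w₀ over full span):
  θ_1 = -w₀(2x(L-x)(L-2x)(x+2L)+x²(L-x)²)/(120LEI) = -14·(2·(16/5)·(4-(16/5))·(4-2·(16/5))·((16/5)+2·4)+(16/5)²·(4-(16/5))²)/(120·4·10000) = 448/1171875 rad
Load 2 — uniform load w=-15 kN/m over full span:
  θ_2 = -wx(L-x)(L-2x)/(12EI) = -(-15)·(16/5)·(4-(16/5))·(4-2·(16/5))/(12·10000) = -12/15625 rad
Load 3 — applied couple M₀=2 kN·m at a=8/3 m (b=L-a=4/3):
  θ_3 = (R_Ax²/2 - M_Ax - M₀(x-a))/EI  [x>a] with R_A=2/3, M_A=2/3 = ((2/3)·(16/5)²/2 - (2/3)·(16/5) - 2·((16/5)-(8/3)))/10000 = 1/46875 rad
Load 4 — applied couple M₀=20 kN·m at a=12/5 m (b=L-a=8/5):
  θ_4 = (R_Ax²/2 - M_Ax - M₀(x-a))/EI  [x>a] with R_A=36/5, M_A=32/5 = ((36/5)·(16/5)²/2 - (32/5)·(16/5) - 20·((16/5)-(12/5)))/10000 = 3/78125 rad
Superposition: θ = Σ θ_i = -382/1171875 rad ≈ -0.000326 rad

θ(16/5) = -382/1171875 rad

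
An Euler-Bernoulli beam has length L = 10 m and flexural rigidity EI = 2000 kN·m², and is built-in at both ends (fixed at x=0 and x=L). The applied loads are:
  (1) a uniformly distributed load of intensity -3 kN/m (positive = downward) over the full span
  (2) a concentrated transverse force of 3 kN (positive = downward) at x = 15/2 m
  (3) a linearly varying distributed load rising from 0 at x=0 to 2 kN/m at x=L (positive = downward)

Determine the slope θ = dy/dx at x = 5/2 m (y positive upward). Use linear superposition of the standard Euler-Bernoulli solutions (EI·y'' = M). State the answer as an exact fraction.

Load 1 — uniform load w=-3 kN/m over full span:
  θ_1 = -wx(L-x)(L-2x)/(12EI) = -(-3)·(5/2)·(10-(5/2))·(10-2·(5/2))/(12·2000) = 3/256 rad
Load 2 — point force P=3 kN at a=15/2 m (b=L-a=5/2):
  θ_2 = -Pb²x(2aL-(3a+b)x)/(2L³EI)  [x≤a] = -3·(5/2)²·(5/2)·(2·(15/2)·10-(3·(15/2)+(5/2))·(5/2))/(2·10³·2000) = -21/20480 rad
Load 3 — triangular load w₀=2 kN/m (0→w₀ over full span):
  θ_3 = -w₀(2x(L-x)(L-2x)(x+2L)+x²(L-x)²)/(120LEI) = -2·(2·(5/2)·(10-(5/2))·(10-2·(5/2))·((5/2)+2·10)+(5/2)²·(10-(5/2))²)/(120·10·2000) = -39/10240 rad
Superposition: θ = Σ θ_i = 141/20480 rad ≈ 0.006885 rad

θ(5/2) = 141/20480 rad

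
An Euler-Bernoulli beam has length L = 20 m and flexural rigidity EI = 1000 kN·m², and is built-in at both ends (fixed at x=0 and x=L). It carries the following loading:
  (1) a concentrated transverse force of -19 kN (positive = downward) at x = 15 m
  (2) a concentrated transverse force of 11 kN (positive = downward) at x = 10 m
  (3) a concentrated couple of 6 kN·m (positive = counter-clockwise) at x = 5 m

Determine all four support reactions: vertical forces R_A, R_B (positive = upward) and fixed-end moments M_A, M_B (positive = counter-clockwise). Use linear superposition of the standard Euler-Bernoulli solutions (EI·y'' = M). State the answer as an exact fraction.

Load 1 — point force P=-19 kN at a=15 m (b=L-a=5):
  R_A = Pb²(3a+b)/L³ = (-19)·5²·(3·15+5)/20³ = -95/32 kN
  M_A = Pab²/L² = (-19)·15·5²/20² = -285/16 kN·m
  R_B = Pa²(a+3b)/L³ = (-19)·15²·(15+3·5)/20³ = -513/32 kN
  M_B = -Pa²b/L² = -(-19)·15²·5/20² = 855/16 kN·m
Load 2 — point force P=11 kN at a=10 m (b=L-a=10):
  R_A = Pb²(3a+b)/L³ = 11·10²·(3·10+10)/20³ = 11/2 kN
  M_A = Pab²/L² = 11·10·10²/20² = 55/2 kN·m
  R_B = Pa²(a+3b)/L³ = 11·10²·(10+3·10)/20³ = 11/2 kN
  M_B = -Pa²b/L² = -11·10²·10/20² = -55/2 kN·m
Load 3 — applied couple M₀=6 kN·m at a=5 m (b=L-a=15):
  R_A = 6M₀ab/L³ = 6·6·5·15/20³ = 27/80 kN
  M_A = M₀b(2a-b)/L² = 6·15·(2·5-15)/20² = -9/8 kN·m
  R_B = -6M₀ab/L³ = -6·6·5·15/20³ = -27/80 kN
  M_B = M₀a(2b-a)/L² = 6·5·(2·15-5)/20² = 15/8 kN·m
Superposition: R_A = 459/160 kN, M_A = 137/16 kN·m, R_B = -1739/160 kN, M_B = 445/16 kN·m

R_A = 459/160 kN, M_A = 137/16 kN·m, R_B = -1739/160 kN, M_B = 445/16 kN·m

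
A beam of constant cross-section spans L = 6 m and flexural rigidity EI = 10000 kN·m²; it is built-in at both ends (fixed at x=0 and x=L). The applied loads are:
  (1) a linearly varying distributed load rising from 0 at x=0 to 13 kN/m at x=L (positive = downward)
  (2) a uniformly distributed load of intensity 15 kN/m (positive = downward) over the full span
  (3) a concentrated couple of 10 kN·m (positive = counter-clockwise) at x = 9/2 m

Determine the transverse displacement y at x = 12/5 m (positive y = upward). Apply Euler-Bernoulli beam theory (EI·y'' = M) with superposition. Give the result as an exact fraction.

y(12/5) = -1105389/156250000 m

Load 1 — triangular load w₀=13 kN/m (0→w₀ over full span):
  y_1 = -w₀x²(L-x)²(x+2L)/(120LEI) = -13·(12/5)²·(6-(12/5))²·((12/5)+2·6)/(120·6·10000) = -18954/9765625 m
Load 2 — uniform load w=15 kN/m over full span:
  y_2 = -wx²(L-x)²/(24EI) = -15·(12/5)²·(6-(12/5))²/(24·10000) = -729/156250 m
Load 3 — applied couple M₀=10 kN·m at a=9/2 m (b=L-a=3/2):
  y_3 = (R_Ax³/6 - M_Ax²/2)/EI  [x≤a] with R_A=15/8, M_A=25/8 = ((15/8)·(12/5)³/6 - (25/8)·(12/5)²/2)/10000 = -117/250000 m
Superposition: y = Σ y_i = -1105389/156250000 m ≈ -0.007074 m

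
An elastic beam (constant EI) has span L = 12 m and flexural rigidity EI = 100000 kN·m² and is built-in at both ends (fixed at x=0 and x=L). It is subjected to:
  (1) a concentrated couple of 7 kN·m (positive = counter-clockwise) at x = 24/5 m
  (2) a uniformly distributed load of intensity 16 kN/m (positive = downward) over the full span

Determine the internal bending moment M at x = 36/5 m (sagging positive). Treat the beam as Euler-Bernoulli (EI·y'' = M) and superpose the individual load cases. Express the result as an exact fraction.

M(36/5) = 10336/125 kN·m

Load 1 — applied couple M₀=7 kN·m at a=24/5 m (b=L-a=36/5):
  M_1 = R_Ax - M_A - M₀  [x>a] with R_A=21/25, M_A=21/25 = (21/25)·(36/5) - (21/25) - 7 = -224/125 kN·m
Load 2 — uniform load w=16 kN/m over full span:
  M_2 = wLx/2 - wL²/12 - wx²/2 = 16·12·(36/5)/2 - 16·12²/12 - 16·(36/5)²/2 = 2112/25 kN·m
Superposition: M = Σ M_i = 10336/125 kN·m ≈ 82.688000 kN·m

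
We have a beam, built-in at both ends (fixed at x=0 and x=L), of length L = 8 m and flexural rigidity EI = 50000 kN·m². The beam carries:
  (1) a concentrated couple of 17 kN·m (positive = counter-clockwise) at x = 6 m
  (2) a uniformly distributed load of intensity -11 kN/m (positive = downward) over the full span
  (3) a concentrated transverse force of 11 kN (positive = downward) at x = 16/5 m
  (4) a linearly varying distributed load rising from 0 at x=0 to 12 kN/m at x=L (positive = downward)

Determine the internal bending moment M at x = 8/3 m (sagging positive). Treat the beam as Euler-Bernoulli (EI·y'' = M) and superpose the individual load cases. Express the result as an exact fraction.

Load 1 — applied couple M₀=17 kN·m at a=6 m (b=L-a=2):
  M_1 = R_Ax - M_A  [x≤a] with R_A=153/64, M_A=85/16 = (153/64)·(8/3) - (85/16) = 17/16 kN·m
Load 2 — uniform load w=-11 kN/m over full span:
  M_2 = wLx/2 - wL²/12 - wx²/2 = (-11)·8·(8/3)/2 - (-11)·8²/12 - (-11)·(8/3)²/2 = -176/9 kN·m
Load 3 — point force P=11 kN at a=16/5 m (b=L-a=24/5):
  M_3 = Pb²(3a+b)x/L³ - Pab²/L²  [x≤a] = 11·(24/5)²·(3·(16/5)+(24/5))·(8/3)/8³ - 11·(16/5)·(24/5)²/8² = 792/125 kN·m
Load 4 — triangular load w₀=12 kN/m (0→w₀ over full span):
  M_4 = 3w₀Lx/20 - w₀L²/30 - w₀x³/(6L) = 3·12·8·(8/3)/20 - 12·8²/30 - 12·(8/3)³/(6·8) = 1088/135 kN·m
Superposition: M = Σ M_i = -221281/54000 kN·m ≈ -4.097796 kN·m

M(8/3) = -221281/54000 kN·m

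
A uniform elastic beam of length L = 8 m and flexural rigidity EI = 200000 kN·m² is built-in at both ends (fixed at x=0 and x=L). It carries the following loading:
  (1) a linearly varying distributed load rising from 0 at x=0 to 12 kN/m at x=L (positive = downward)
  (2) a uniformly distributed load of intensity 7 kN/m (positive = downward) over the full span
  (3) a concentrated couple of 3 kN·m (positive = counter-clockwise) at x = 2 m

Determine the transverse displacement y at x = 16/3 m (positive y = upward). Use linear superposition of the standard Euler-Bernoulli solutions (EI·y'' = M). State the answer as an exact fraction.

Load 1 — triangular load w₀=12 kN/m (0→w₀ over full span):
  y_1 = -w₀x²(L-x)²(x+2L)/(120LEI) = -12·(16/3)²·(8-(16/3))²·((16/3)+2·8)/(120·8·200000) = -1024/3796875 m
Load 2 — uniform load w=7 kN/m over full span:
  y_2 = -wx²(L-x)²/(24EI) = -7·(16/3)²·(8-(16/3))²/(24·200000) = -224/759375 m
Load 3 — applied couple M₀=3 kN·m at a=2 m (b=L-a=6):
  y_3 = (R_Ax³/6 - M_Ax²/2 - M₀(x-a)²/2)/EI  [x>a] with R_A=27/64, M_A=-9/16 = ((27/64)·(16/3)³/6 - (-9/16)·(16/3)²/2 - 3·((16/3)-2)²/2)/200000 = 1/100000 m
Superposition: y = Σ y_i = -67393/121500000 m ≈ -0.000555 m

y(16/3) = -67393/121500000 m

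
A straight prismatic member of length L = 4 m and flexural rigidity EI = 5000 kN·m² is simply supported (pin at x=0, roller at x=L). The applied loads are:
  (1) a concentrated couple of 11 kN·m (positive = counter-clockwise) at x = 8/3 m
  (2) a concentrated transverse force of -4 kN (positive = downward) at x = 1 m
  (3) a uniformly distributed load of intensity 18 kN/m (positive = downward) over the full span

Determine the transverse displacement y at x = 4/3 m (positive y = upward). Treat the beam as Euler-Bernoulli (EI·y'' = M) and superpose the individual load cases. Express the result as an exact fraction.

Load 1 — applied couple M₀=11 kN·m at a=8/3 m (b=L-a=4/3):
  y_1 = (M₀x³/(6L)+C₁x)/EI  [x≤a] with C₁=M₀(3b²-L²)/(6L)=-44/9 = (11·(4/3)³/(6·4)+(-44/9)·(4/3))/5000 = -11/10125 m
Load 2 — point force P=-4 kN at a=1 m (b=L-a=3):
  y_2 = -Pa(L-x)(2Lx-a²-x²)/(6LEI)  [x>a] = -(-4)·1·(4-(4/3))·(2·4·(4/3)-1²-(4/3)²)/(6·4·5000) = 71/101250 m
Load 3 — uniform load w=18 kN/m over full span:
  y_3 = -wx(L³-2Lx²+x³)/(24EI) = -18·(4/3)·(4³-2·4·(4/3)²+(4/3)³)/(24·5000) = -176/16875 m
Superposition: y = Σ y_i = -73/6750 m ≈ -0.010815 m

y(4/3) = -73/6750 m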